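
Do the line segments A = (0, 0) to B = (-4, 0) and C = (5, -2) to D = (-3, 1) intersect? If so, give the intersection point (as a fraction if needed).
Yes; intersection at (-1/3, 0) (t = 1/12 on AB, s = 2/3 on CD)

Parametrize AB as A + t(B − A) = (0 + -4 t, 0 + 0 t) and CD as C + s(D − C) = (5 + -8 s, -2 + 3 s). Solve the linear system for (t, s). Determinant = 12 ≠ 0, so a unique intersection of the containing lines exists. Solution: t = 1/12, s = 2/3 — both in [0, 1], so the segments cross. Intersection point: (-1/3, 0).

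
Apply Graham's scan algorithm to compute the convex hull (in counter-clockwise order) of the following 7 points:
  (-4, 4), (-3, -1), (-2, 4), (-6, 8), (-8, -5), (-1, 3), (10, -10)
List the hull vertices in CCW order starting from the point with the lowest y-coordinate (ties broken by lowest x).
Hull (CCW) = [(10, -10), (-1, 3), (-6, 8), (-8, -5)]

Graham scan procedure:
  1. Find the pivot p₀ = point with lowest y (tie → lowest x): (10, -10).
  2. Sort the remaining points by polar angle around p₀.
  3. Walk through sorted points, maintaining a stack; pop the top while the last three entries make a non-left turn (cross product ≤ 0).
  4. Final stack is the convex hull in CCW order: (10, -10), (-1, 3), (-6, 8), (-8, -5).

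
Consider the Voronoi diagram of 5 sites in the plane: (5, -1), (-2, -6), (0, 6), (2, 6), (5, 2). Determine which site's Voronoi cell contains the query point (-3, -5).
Nearest site = (-2, -6)

The Voronoi cell of site s contains exactly those query points closer to s than to any other site. Compute squared distances from q = (-3, -5) to each site:
  (-2 − -3)² + (-6 − -5)² = 2
  (5 − -3)² + (-1 − -5)² = 80
  (5 − -3)² + (2 − -5)² = 113
  (0 − -3)² + (6 − -5)² = 130
  (2 − -3)² + (6 − -5)² = 146
Minimum is attained by (-2, -6), so q lies in its Voronoi cell.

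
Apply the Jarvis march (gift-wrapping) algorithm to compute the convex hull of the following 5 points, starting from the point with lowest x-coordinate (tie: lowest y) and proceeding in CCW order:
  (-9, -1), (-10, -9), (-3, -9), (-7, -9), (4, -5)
Hull (CCW) = [(-10, -9), (-3, -9), (4, -5), (-9, -1)]

Jarvis march: at each step, from the current hull vertex p, select the next vertex q as the point such that every other point lies strictly to the left of (or on) the directed line p → q. (Equivalently: for every other point r, the cross product (q − p) × (r − p) ≥ 0.)
Starting point (lowest x, tie lowest y): (-10, -9). Wrap until returning to start. Resulting hull: (-10, -9), (-3, -9), (4, -5), (-9, -1).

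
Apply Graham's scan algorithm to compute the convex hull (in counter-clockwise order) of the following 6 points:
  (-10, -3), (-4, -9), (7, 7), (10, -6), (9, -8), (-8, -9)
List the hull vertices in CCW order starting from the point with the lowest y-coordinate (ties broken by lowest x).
Hull (CCW) = [(-8, -9), (-4, -9), (9, -8), (10, -6), (7, 7), (-10, -3)]

Graham scan procedure:
  1. Find the pivot p₀ = point with lowest y (tie → lowest x): (-8, -9).
  2. Sort the remaining points by polar angle around p₀.
  3. Walk through sorted points, maintaining a stack; pop the top while the last three entries make a non-left turn (cross product ≤ 0).
  4. Final stack is the convex hull in CCW order: (-8, -9), (-4, -9), (9, -8), (10, -6), (7, 7), (-10, -3).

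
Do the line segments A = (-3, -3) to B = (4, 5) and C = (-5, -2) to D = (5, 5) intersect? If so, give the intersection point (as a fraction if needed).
Yes; intersection at (75/31, 99/31) (t = 24/31 on AB, s = 23/31 on CD)

Parametrize AB as A + t(B − A) = (-3 + 7 t, -3 + 8 t) and CD as C + s(D − C) = (-5 + 10 s, -2 + 7 s). Solve the linear system for (t, s). Determinant = 31 ≠ 0, so a unique intersection of the containing lines exists. Solution: t = 24/31, s = 23/31 — both in [0, 1], so the segments cross. Intersection point: (75/31, 99/31).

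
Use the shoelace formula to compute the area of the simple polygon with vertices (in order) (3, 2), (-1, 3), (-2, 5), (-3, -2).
Area = 31/2

Shoelace formula: Area = (1/2) |Σ_i (x_i · y_{i+1} − x_{i+1} · y_i)| (indices mod n). Compute each cross term:
  (3)(3) − (-1)(2) = 11
  (-1)(5) − (-2)(3) = 1
  (-2)(-2) − (-3)(5) = 19
  (-3)(2) − (3)(-2) = 0
Sum = 31, so (signed) Area = 31/2 = 31/2, |Area| = 31/2.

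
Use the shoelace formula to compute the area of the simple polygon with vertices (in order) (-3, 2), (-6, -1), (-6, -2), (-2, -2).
Area = 19/2

Shoelace formula: Area = (1/2) |Σ_i (x_i · y_{i+1} − x_{i+1} · y_i)| (indices mod n). Compute each cross term:
  (-3)(-1) − (-6)(2) = 15
  (-6)(-2) − (-6)(-1) = 6
  (-6)(-2) − (-2)(-2) = 8
  (-2)(2) − (-3)(-2) = -10
Sum = 19, so (signed) Area = 19/2 = 19/2, |Area| = 19/2.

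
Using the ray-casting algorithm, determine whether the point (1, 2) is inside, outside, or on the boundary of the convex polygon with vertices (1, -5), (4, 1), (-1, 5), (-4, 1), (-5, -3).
The point (1, 2) lies strictly inside the polygon

Cast a horizontal ray to the right from the query point and count how many polygon edges it crosses (each edge strictly once or zero times, handled with the usual half-open convention). 
Parity of crossings → odd ⇒ inside.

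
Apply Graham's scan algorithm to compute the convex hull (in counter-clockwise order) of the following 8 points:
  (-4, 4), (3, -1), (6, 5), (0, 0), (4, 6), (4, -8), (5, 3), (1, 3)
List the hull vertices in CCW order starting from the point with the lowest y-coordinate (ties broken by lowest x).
Hull (CCW) = [(4, -8), (6, 5), (4, 6), (-4, 4)]

Graham scan procedure:
  1. Find the pivot p₀ = point with lowest y (tie → lowest x): (4, -8).
  2. Sort the remaining points by polar angle around p₀.
  3. Walk through sorted points, maintaining a stack; pop the top while the last three entries make a non-left turn (cross product ≤ 0).
  4. Final stack is the convex hull in CCW order: (4, -8), (6, 5), (4, 6), (-4, 4).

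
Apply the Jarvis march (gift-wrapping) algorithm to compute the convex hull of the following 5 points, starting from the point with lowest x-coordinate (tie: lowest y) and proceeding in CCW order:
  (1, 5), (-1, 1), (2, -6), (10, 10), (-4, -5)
Hull (CCW) = [(-4, -5), (2, -6), (10, 10), (1, 5)]

Jarvis march: at each step, from the current hull vertex p, select the next vertex q as the point such that every other point lies strictly to the left of (or on) the directed line p → q. (Equivalently: for every other point r, the cross product (q − p) × (r − p) ≥ 0.)
Starting point (lowest x, tie lowest y): (-4, -5). Wrap until returning to start. Resulting hull: (-4, -5), (2, -6), (10, 10), (1, 5).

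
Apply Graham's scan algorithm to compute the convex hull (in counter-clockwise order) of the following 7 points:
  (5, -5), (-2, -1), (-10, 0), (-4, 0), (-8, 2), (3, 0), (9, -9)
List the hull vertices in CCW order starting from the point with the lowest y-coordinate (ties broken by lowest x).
Hull (CCW) = [(9, -9), (3, 0), (-8, 2), (-10, 0)]

Graham scan procedure:
  1. Find the pivot p₀ = point with lowest y (tie → lowest x): (9, -9).
  2. Sort the remaining points by polar angle around p₀.
  3. Walk through sorted points, maintaining a stack; pop the top while the last three entries make a non-left turn (cross product ≤ 0).
  4. Final stack is the convex hull in CCW order: (9, -9), (3, 0), (-8, 2), (-10, 0).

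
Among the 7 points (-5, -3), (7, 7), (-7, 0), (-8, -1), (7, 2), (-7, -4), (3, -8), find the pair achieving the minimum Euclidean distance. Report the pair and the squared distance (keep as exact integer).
Pair = ((-7, 0), (-8, -1)); squared distance = 2

Compute all C(7, 2) = 21 pairwise squared distances (x_i − x_j)² + (y_i − y_j)². The minimum is 2, attained by the pair ((-7, 0), (-8, -1)).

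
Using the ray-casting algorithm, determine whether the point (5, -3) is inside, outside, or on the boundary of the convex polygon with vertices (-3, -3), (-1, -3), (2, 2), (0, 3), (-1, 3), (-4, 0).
The point (5, -3) lies strictly outside the polygon

Cast a horizontal ray to the right from the query point and count how many polygon edges it crosses (each edge strictly once or zero times, handled with the usual half-open convention). 
Parity of crossings → even ⇒ outside.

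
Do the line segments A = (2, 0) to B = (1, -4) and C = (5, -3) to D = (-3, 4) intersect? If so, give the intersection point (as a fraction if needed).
Yes; intersection at (25/13, -4/13) (t = 1/13 on AB, s = 5/13 on CD)

Parametrize AB as A + t(B − A) = (2 + -1 t, 0 + -4 t) and CD as C + s(D − C) = (5 + -8 s, -3 + 7 s). Solve the linear system for (t, s). Determinant = 39 ≠ 0, so a unique intersection of the containing lines exists. Solution: t = 1/13, s = 5/13 — both in [0, 1], so the segments cross. Intersection point: (25/13, -4/13).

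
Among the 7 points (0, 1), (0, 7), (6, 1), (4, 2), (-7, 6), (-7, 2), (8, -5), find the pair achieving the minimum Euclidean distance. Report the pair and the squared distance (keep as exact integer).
Pair = ((6, 1), (4, 2)); squared distance = 5

Compute all C(7, 2) = 21 pairwise squared distances (x_i − x_j)² + (y_i − y_j)². The minimum is 5, attained by the pair ((6, 1), (4, 2)).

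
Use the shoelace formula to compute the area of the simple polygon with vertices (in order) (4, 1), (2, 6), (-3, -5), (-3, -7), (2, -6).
Area = 47

Shoelace formula: Area = (1/2) |Σ_i (x_i · y_{i+1} − x_{i+1} · y_i)| (indices mod n). Compute each cross term:
  (4)(6) − (2)(1) = 22
  (2)(-5) − (-3)(6) = 8
  (-3)(-7) − (-3)(-5) = 6
  (-3)(-6) − (2)(-7) = 32
  (2)(1) − (4)(-6) = 26
Sum = 94, so (signed) Area = 94/2 = 47, |Area| = 47.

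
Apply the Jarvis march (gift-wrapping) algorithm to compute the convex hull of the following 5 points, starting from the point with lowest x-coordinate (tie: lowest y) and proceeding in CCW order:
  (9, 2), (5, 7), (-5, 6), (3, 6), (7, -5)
Hull (CCW) = [(-5, 6), (7, -5), (9, 2), (5, 7)]

Jarvis march: at each step, from the current hull vertex p, select the next vertex q as the point such that every other point lies strictly to the left of (or on) the directed line p → q. (Equivalently: for every other point r, the cross product (q − p) × (r − p) ≥ 0.)
Starting point (lowest x, tie lowest y): (-5, 6). Wrap until returning to start. Resulting hull: (-5, 6), (7, -5), (9, 2), (5, 7).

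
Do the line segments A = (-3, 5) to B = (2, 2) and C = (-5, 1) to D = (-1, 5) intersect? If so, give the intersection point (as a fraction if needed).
Yes; intersection at (-7/4, 17/4) (t = 1/4 on AB, s = 13/16 on CD)

Parametrize AB as A + t(B − A) = (-3 + 5 t, 5 + -3 t) and CD as C + s(D − C) = (-5 + 4 s, 1 + 4 s). Solve the linear system for (t, s). Determinant = -32 ≠ 0, so a unique intersection of the containing lines exists. Solution: t = 1/4, s = 13/16 — both in [0, 1], so the segments cross. Intersection point: (-7/4, 17/4).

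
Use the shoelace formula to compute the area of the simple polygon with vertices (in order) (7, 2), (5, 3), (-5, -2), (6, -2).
Area = 32

Shoelace formula: Area = (1/2) |Σ_i (x_i · y_{i+1} − x_{i+1} · y_i)| (indices mod n). Compute each cross term:
  (7)(3) − (5)(2) = 11
  (5)(-2) − (-5)(3) = 5
  (-5)(-2) − (6)(-2) = 22
  (6)(2) − (7)(-2) = 26
Sum = 64, so (signed) Area = 64/2 = 32, |Area| = 32.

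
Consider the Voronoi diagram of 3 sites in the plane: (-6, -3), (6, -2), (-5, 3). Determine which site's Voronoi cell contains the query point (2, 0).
Nearest site = (6, -2)

The Voronoi cell of site s contains exactly those query points closer to s than to any other site. Compute squared distances from q = (2, 0) to each site:
  (6 − 2)² + (-2 − 0)² = 20
  (-5 − 2)² + (3 − 0)² = 58
  (-6 − 2)² + (-3 − 0)² = 73
Minimum is attained by (6, -2), so q lies in its Voronoi cell.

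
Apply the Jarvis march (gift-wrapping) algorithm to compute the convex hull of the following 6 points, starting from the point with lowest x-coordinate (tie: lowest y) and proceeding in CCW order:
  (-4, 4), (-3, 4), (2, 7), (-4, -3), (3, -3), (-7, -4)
Hull (CCW) = [(-7, -4), (3, -3), (2, 7), (-4, 4)]

Jarvis march: at each step, from the current hull vertex p, select the next vertex q as the point such that every other point lies strictly to the left of (or on) the directed line p → q. (Equivalently: for every other point r, the cross product (q − p) × (r − p) ≥ 0.)
Starting point (lowest x, tie lowest y): (-7, -4). Wrap until returning to start. Resulting hull: (-7, -4), (3, -3), (2, 7), (-4, 4).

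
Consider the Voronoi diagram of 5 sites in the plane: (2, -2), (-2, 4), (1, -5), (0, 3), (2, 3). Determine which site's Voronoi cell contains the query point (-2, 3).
Nearest site = (-2, 4)

The Voronoi cell of site s contains exactly those query points closer to s than to any other site. Compute squared distances from q = (-2, 3) to each site:
  (-2 − -2)² + (4 − 3)² = 1
  (0 − -2)² + (3 − 3)² = 4
  (2 − -2)² + (3 − 3)² = 16
  (2 − -2)² + (-2 − 3)² = 41
  (1 − -2)² + (-5 − 3)² = 73
Minimum is attained by (-2, 4), so q lies in its Voronoi cell.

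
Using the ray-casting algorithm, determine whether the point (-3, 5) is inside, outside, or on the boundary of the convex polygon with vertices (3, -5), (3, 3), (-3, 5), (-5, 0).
The point (-3, 5) lies on the polygon boundary

Boundary check: the query satisfies the collinearity and bounding-box conditions for some polygon edge, so it lies exactly on the boundary.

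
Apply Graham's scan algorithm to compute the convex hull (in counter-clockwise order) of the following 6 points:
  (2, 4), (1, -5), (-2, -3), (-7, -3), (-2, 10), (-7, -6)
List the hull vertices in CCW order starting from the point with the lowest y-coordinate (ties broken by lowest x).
Hull (CCW) = [(-7, -6), (1, -5), (2, 4), (-2, 10), (-7, -3)]

Graham scan procedure:
  1. Find the pivot p₀ = point with lowest y (tie → lowest x): (-7, -6).
  2. Sort the remaining points by polar angle around p₀.
  3. Walk through sorted points, maintaining a stack; pop the top while the last three entries make a non-left turn (cross product ≤ 0).
  4. Final stack is the convex hull in CCW order: (-7, -6), (1, -5), (2, 4), (-2, 10), (-7, -3).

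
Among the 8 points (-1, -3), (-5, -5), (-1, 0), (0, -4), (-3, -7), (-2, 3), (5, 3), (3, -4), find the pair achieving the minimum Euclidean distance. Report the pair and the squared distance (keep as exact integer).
Pair = ((-1, -3), (0, -4)); squared distance = 2

Compute all C(8, 2) = 28 pairwise squared distances (x_i − x_j)² + (y_i − y_j)². The minimum is 2, attained by the pair ((-1, -3), (0, -4)).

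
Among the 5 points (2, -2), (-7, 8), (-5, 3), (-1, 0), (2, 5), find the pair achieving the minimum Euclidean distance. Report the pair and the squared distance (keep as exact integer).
Pair = ((2, -2), (-1, 0)); squared distance = 13

Compute all C(5, 2) = 10 pairwise squared distances (x_i − x_j)² + (y_i − y_j)². The minimum is 13, attained by the pair ((2, -2), (-1, 0)).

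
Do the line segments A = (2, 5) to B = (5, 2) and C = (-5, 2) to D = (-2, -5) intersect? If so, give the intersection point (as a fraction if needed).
No (intersection of containing lines falls outside at least one segment)

Parametrize and solve: t = -29/6, s = -5/2. At least one of these is outside [0, 1], so the segments do not intersect.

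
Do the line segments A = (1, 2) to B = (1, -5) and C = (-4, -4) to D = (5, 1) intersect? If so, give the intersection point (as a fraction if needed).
Yes; intersection at (1, -11/9) (t = 29/63 on AB, s = 5/9 on CD)

Parametrize AB as A + t(B − A) = (1 + 0 t, 2 + -7 t) and CD as C + s(D − C) = (-4 + 9 s, -4 + 5 s). Solve the linear system for (t, s). Determinant = -63 ≠ 0, so a unique intersection of the containing lines exists. Solution: t = 29/63, s = 5/9 — both in [0, 1], so the segments cross. Intersection point: (1, -11/9).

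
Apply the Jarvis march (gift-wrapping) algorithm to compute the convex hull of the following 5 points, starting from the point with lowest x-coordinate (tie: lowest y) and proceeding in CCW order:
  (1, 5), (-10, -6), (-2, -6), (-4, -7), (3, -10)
Hull (CCW) = [(-10, -6), (3, -10), (1, 5)]

Jarvis march: at each step, from the current hull vertex p, select the next vertex q as the point such that every other point lies strictly to the left of (or on) the directed line p → q. (Equivalently: for every other point r, the cross product (q − p) × (r − p) ≥ 0.)
Starting point (lowest x, tie lowest y): (-10, -6). Wrap until returning to start. Resulting hull: (-10, -6), (3, -10), (1, 5).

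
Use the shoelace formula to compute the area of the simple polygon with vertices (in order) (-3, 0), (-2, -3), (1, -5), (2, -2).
Area = 12

Shoelace formula: Area = (1/2) |Σ_i (x_i · y_{i+1} − x_{i+1} · y_i)| (indices mod n). Compute each cross term:
  (-3)(-3) − (-2)(0) = 9
  (-2)(-5) − (1)(-3) = 13
  (1)(-2) − (2)(-5) = 8
  (2)(0) − (-3)(-2) = -6
Sum = 24, so (signed) Area = 24/2 = 12, |Area| = 12.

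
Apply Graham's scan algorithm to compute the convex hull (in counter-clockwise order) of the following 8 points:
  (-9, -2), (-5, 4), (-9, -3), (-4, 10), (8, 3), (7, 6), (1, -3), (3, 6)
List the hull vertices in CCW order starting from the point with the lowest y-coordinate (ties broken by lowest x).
Hull (CCW) = [(-9, -3), (1, -3), (8, 3), (7, 6), (-4, 10), (-9, -2)]

Graham scan procedure:
  1. Find the pivot p₀ = point with lowest y (tie → lowest x): (-9, -3).
  2. Sort the remaining points by polar angle around p₀.
  3. Walk through sorted points, maintaining a stack; pop the top while the last three entries make a non-left turn (cross product ≤ 0).
  4. Final stack is the convex hull in CCW order: (-9, -3), (1, -3), (8, 3), (7, 6), (-4, 10), (-9, -2).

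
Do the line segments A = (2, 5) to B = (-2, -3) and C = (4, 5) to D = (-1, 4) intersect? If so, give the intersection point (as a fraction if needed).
Yes; intersection at (16/9, 41/9) (t = 1/18 on AB, s = 4/9 on CD)

Parametrize AB as A + t(B − A) = (2 + -4 t, 5 + -8 t) and CD as C + s(D − C) = (4 + -5 s, 5 + -1 s). Solve the linear system for (t, s). Determinant = 36 ≠ 0, so a unique intersection of the containing lines exists. Solution: t = 1/18, s = 4/9 — both in [0, 1], so the segments cross. Intersection point: (16/9, 41/9).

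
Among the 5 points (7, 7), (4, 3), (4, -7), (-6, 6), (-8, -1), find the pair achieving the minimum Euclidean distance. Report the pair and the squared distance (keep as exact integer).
Pair = ((7, 7), (4, 3)); squared distance = 25

Compute all C(5, 2) = 10 pairwise squared distances (x_i − x_j)² + (y_i − y_j)². The minimum is 25, attained by the pair ((7, 7), (4, 3)).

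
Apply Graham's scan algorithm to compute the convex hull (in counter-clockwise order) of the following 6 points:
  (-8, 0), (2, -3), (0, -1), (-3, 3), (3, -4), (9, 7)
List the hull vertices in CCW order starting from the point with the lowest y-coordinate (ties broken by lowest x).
Hull (CCW) = [(3, -4), (9, 7), (-3, 3), (-8, 0)]

Graham scan procedure:
  1. Find the pivot p₀ = point with lowest y (tie → lowest x): (3, -4).
  2. Sort the remaining points by polar angle around p₀.
  3. Walk through sorted points, maintaining a stack; pop the top while the last three entries make a non-left turn (cross product ≤ 0).
  4. Final stack is the convex hull in CCW order: (3, -4), (9, 7), (-3, 3), (-8, 0).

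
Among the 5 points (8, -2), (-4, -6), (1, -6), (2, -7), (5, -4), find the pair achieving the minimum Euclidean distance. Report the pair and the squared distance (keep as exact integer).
Pair = ((1, -6), (2, -7)); squared distance = 2

Compute all C(5, 2) = 10 pairwise squared distances (x_i − x_j)² + (y_i − y_j)². The minimum is 2, attained by the pair ((1, -6), (2, -7)).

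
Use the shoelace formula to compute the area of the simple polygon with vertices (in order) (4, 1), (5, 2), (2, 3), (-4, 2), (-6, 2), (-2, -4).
Area = 38

Shoelace formula: Area = (1/2) |Σ_i (x_i · y_{i+1} − x_{i+1} · y_i)| (indices mod n). Compute each cross term:
  (4)(2) − (5)(1) = 3
  (5)(3) − (2)(2) = 11
  (2)(2) − (-4)(3) = 16
  (-4)(2) − (-6)(2) = 4
  (-6)(-4) − (-2)(2) = 28
  (-2)(1) − (4)(-4) = 14
Sum = 76, so (signed) Area = 76/2 = 38, |Area| = 38.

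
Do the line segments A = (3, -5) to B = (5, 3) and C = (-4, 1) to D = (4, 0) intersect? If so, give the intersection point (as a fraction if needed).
No (intersection of containing lines falls outside at least one segment)

Parametrize and solve: t = 41/66, s = 34/33. At least one of these is outside [0, 1], so the segments do not intersect.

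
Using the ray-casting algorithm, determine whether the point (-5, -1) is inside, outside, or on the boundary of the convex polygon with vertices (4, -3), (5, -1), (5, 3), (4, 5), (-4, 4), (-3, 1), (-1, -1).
The point (-5, -1) lies strictly outside the polygon

Cast a horizontal ray to the right from the query point and count how many polygon edges it crosses (each edge strictly once or zero times, handled with the usual half-open convention). 
Parity of crossings → even ⇒ outside.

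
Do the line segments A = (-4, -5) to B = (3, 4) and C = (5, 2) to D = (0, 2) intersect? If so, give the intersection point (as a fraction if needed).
Yes; intersection at (13/9, 2) (t = 7/9 on AB, s = 32/45 on CD)

Parametrize AB as A + t(B − A) = (-4 + 7 t, -5 + 9 t) and CD as C + s(D − C) = (5 + -5 s, 2 + 0 s). Solve the linear system for (t, s). Determinant = -45 ≠ 0, so a unique intersection of the containing lines exists. Solution: t = 7/9, s = 32/45 — both in [0, 1], so the segments cross. Intersection point: (13/9, 2).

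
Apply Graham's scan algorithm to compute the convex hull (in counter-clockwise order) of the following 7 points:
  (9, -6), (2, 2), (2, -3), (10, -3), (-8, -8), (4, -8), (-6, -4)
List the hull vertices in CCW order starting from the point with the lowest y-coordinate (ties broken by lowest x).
Hull (CCW) = [(-8, -8), (4, -8), (9, -6), (10, -3), (2, 2), (-6, -4)]

Graham scan procedure:
  1. Find the pivot p₀ = point with lowest y (tie → lowest x): (-8, -8).
  2. Sort the remaining points by polar angle around p₀.
  3. Walk through sorted points, maintaining a stack; pop the top while the last three entries make a non-left turn (cross product ≤ 0).
  4. Final stack is the convex hull in CCW order: (-8, -8), (4, -8), (9, -6), (10, -3), (2, 2), (-6, -4).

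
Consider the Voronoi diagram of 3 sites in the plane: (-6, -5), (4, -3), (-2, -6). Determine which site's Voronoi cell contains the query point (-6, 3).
Nearest site = (-6, -5)

The Voronoi cell of site s contains exactly those query points closer to s than to any other site. Compute squared distances from q = (-6, 3) to each site:
  (-6 − -6)² + (-5 − 3)² = 64
  (-2 − -6)² + (-6 − 3)² = 97
  (4 − -6)² + (-3 − 3)² = 136
Minimum is attained by (-6, -5), so q lies in its Voronoi cell.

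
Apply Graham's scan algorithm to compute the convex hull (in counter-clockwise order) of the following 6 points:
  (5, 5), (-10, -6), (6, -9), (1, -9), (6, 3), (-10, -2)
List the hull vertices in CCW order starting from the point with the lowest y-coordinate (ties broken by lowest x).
Hull (CCW) = [(1, -9), (6, -9), (6, 3), (5, 5), (-10, -2), (-10, -6)]

Graham scan procedure:
  1. Find the pivot p₀ = point with lowest y (tie → lowest x): (1, -9).
  2. Sort the remaining points by polar angle around p₀.
  3. Walk through sorted points, maintaining a stack; pop the top while the last three entries make a non-left turn (cross product ≤ 0).
  4. Final stack is the convex hull in CCW order: (1, -9), (6, -9), (6, 3), (5, 5), (-10, -2), (-10, -6).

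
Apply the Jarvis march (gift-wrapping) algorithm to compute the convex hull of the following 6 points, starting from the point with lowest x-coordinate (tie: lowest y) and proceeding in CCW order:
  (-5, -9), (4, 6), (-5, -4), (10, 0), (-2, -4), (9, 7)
Hull (CCW) = [(-5, -9), (10, 0), (9, 7), (4, 6), (-5, -4)]

Jarvis march: at each step, from the current hull vertex p, select the next vertex q as the point such that every other point lies strictly to the left of (or on) the directed line p → q. (Equivalently: for every other point r, the cross product (q − p) × (r − p) ≥ 0.)
Starting point (lowest x, tie lowest y): (-5, -9). Wrap until returning to start. Resulting hull: (-5, -9), (10, 0), (9, 7), (4, 6), (-5, -4).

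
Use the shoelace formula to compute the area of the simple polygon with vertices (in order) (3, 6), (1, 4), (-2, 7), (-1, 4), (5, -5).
Area = 25

Shoelace formula: Area = (1/2) |Σ_i (x_i · y_{i+1} − x_{i+1} · y_i)| (indices mod n). Compute each cross term:
  (3)(4) − (1)(6) = 6
  (1)(7) − (-2)(4) = 15
  (-2)(4) − (-1)(7) = -1
  (-1)(-5) − (5)(4) = -15
  (5)(6) − (3)(-5) = 45
Sum = 50, so (signed) Area = 50/2 = 25, |Area| = 25.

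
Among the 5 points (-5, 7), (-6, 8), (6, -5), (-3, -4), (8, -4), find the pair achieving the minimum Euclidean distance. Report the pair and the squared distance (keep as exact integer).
Pair = ((-5, 7), (-6, 8)); squared distance = 2

Compute all C(5, 2) = 10 pairwise squared distances (x_i − x_j)² + (y_i − y_j)². The minimum is 2, attained by the pair ((-5, 7), (-6, 8)).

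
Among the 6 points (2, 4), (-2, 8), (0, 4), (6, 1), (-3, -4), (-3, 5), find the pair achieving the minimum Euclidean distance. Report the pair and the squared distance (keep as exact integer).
Pair = ((2, 4), (0, 4)); squared distance = 4

Compute all C(6, 2) = 15 pairwise squared distances (x_i − x_j)² + (y_i − y_j)². The minimum is 4, attained by the pair ((2, 4), (0, 4)).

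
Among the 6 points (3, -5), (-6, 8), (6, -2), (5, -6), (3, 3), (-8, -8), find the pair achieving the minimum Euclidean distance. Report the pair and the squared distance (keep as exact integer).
Pair = ((3, -5), (5, -6)); squared distance = 5

Compute all C(6, 2) = 15 pairwise squared distances (x_i − x_j)² + (y_i − y_j)². The minimum is 5, attained by the pair ((3, -5), (5, -6)).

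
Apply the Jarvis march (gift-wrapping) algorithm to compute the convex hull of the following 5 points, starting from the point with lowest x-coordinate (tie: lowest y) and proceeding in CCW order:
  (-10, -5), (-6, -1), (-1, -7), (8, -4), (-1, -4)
Hull (CCW) = [(-10, -5), (-1, -7), (8, -4), (-6, -1)]

Jarvis march: at each step, from the current hull vertex p, select the next vertex q as the point such that every other point lies strictly to the left of (or on) the directed line p → q. (Equivalently: for every other point r, the cross product (q − p) × (r − p) ≥ 0.)
Starting point (lowest x, tie lowest y): (-10, -5). Wrap until returning to start. Resulting hull: (-10, -5), (-1, -7), (8, -4), (-6, -1).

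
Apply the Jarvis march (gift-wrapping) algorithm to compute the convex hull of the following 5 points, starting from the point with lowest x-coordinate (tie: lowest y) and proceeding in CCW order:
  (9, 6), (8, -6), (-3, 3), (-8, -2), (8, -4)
Hull (CCW) = [(-8, -2), (8, -6), (9, 6), (-3, 3)]

Jarvis march: at each step, from the current hull vertex p, select the next vertex q as the point such that every other point lies strictly to the left of (or on) the directed line p → q. (Equivalently: for every other point r, the cross product (q − p) × (r − p) ≥ 0.)
Starting point (lowest x, tie lowest y): (-8, -2). Wrap until returning to start. Resulting hull: (-8, -2), (8, -6), (9, 6), (-3, 3).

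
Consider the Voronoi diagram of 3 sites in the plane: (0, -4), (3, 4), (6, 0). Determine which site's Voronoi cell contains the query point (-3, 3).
Nearest site = (3, 4)

The Voronoi cell of site s contains exactly those query points closer to s than to any other site. Compute squared distances from q = (-3, 3) to each site:
  (3 − -3)² + (4 − 3)² = 37
  (0 − -3)² + (-4 − 3)² = 58
  (6 − -3)² + (0 − 3)² = 90
Minimum is attained by (3, 4), so q lies in its Voronoi cell.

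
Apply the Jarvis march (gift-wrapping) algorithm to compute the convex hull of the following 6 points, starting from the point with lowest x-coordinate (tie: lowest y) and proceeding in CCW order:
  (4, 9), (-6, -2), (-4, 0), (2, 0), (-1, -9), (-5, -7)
Hull (CCW) = [(-6, -2), (-5, -7), (-1, -9), (2, 0), (4, 9)]

Jarvis march: at each step, from the current hull vertex p, select the next vertex q as the point such that every other point lies strictly to the left of (or on) the directed line p → q. (Equivalently: for every other point r, the cross product (q − p) × (r − p) ≥ 0.)
Starting point (lowest x, tie lowest y): (-6, -2). Wrap until returning to start. Resulting hull: (-6, -2), (-5, -7), (-1, -9), (2, 0), (4, 9).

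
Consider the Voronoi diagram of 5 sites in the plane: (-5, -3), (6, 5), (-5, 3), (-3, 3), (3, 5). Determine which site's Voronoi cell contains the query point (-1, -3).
Nearest site = (-5, -3)

The Voronoi cell of site s contains exactly those query points closer to s than to any other site. Compute squared distances from q = (-1, -3) to each site:
  (-5 − -1)² + (-3 − -3)² = 16
  (-3 − -1)² + (3 − -3)² = 40
  (-5 − -1)² + (3 − -3)² = 52
  (3 − -1)² + (5 − -3)² = 80
  (6 − -1)² + (5 − -3)² = 113
Minimum is attained by (-5, -3), so q lies in its Voronoi cell.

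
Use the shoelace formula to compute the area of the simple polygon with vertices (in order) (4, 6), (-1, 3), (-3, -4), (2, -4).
Area = 79/2

Shoelace formula: Area = (1/2) |Σ_i (x_i · y_{i+1} − x_{i+1} · y_i)| (indices mod n). Compute each cross term:
  (4)(3) − (-1)(6) = 18
  (-1)(-4) − (-3)(3) = 13
  (-3)(-4) − (2)(-4) = 20
  (2)(6) − (4)(-4) = 28
Sum = 79, so (signed) Area = 79/2 = 79/2, |Area| = 79/2.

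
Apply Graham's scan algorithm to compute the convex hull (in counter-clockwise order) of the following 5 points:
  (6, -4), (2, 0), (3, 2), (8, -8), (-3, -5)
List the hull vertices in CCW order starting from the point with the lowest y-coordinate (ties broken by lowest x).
Hull (CCW) = [(8, -8), (3, 2), (-3, -5)]

Graham scan procedure:
  1. Find the pivot p₀ = point with lowest y (tie → lowest x): (8, -8).
  2. Sort the remaining points by polar angle around p₀.
  3. Walk through sorted points, maintaining a stack; pop the top while the last three entries make a non-left turn (cross product ≤ 0).
  4. Final stack is the convex hull in CCW order: (8, -8), (3, 2), (-3, -5).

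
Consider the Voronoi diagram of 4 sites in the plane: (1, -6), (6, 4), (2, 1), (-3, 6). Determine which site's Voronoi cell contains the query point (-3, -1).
Nearest site = (2, 1)

The Voronoi cell of site s contains exactly those query points closer to s than to any other site. Compute squared distances from q = (-3, -1) to each site:
  (2 − -3)² + (1 − -1)² = 29
  (1 − -3)² + (-6 − -1)² = 41
  (-3 − -3)² + (6 − -1)² = 49
  (6 − -3)² + (4 − -1)² = 106
Minimum is attained by (2, 1), so q lies in its Voronoi cell.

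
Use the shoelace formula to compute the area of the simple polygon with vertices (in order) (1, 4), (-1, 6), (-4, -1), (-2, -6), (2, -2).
Area = 83/2

Shoelace formula: Area = (1/2) |Σ_i (x_i · y_{i+1} − x_{i+1} · y_i)| (indices mod n). Compute each cross term:
  (1)(6) − (-1)(4) = 10
  (-1)(-1) − (-4)(6) = 25
  (-4)(-6) − (-2)(-1) = 22
  (-2)(-2) − (2)(-6) = 16
  (2)(4) − (1)(-2) = 10
Sum = 83, so (signed) Area = 83/2 = 83/2, |Area| = 83/2.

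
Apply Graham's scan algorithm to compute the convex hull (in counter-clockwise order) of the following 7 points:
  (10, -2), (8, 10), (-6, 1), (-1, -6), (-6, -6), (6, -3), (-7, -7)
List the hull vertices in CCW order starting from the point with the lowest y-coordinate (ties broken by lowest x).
Hull (CCW) = [(-7, -7), (-1, -6), (10, -2), (8, 10), (-6, 1)]

Graham scan procedure:
  1. Find the pivot p₀ = point with lowest y (tie → lowest x): (-7, -7).
  2. Sort the remaining points by polar angle around p₀.
  3. Walk through sorted points, maintaining a stack; pop the top while the last three entries make a non-left turn (cross product ≤ 0).
  4. Final stack is the convex hull in CCW order: (-7, -7), (-1, -6), (10, -2), (8, 10), (-6, 1).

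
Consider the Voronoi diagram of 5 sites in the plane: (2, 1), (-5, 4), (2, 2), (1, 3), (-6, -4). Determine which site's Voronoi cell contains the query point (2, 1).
Nearest site = (2, 1)

The Voronoi cell of site s contains exactly those query points closer to s than to any other site. Compute squared distances from q = (2, 1) to each site:
  (2 − 2)² + (1 − 1)² = 0
  (2 − 2)² + (2 − 1)² = 1
  (1 − 2)² + (3 − 1)² = 5
  (-5 − 2)² + (4 − 1)² = 58
  (-6 − 2)² + (-4 − 1)² = 89
Minimum is attained by (2, 1), so q lies in its Voronoi cell.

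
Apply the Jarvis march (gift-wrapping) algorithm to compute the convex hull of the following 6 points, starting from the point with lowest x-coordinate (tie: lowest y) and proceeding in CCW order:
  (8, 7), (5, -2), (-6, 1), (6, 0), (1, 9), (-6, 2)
Hull (CCW) = [(-6, 1), (5, -2), (6, 0), (8, 7), (1, 9), (-6, 2)]

Jarvis march: at each step, from the current hull vertex p, select the next vertex q as the point such that every other point lies strictly to the left of (or on) the directed line p → q. (Equivalently: for every other point r, the cross product (q − p) × (r − p) ≥ 0.)
Starting point (lowest x, tie lowest y): (-6, 1). Wrap until returning to start. Resulting hull: (-6, 1), (5, -2), (6, 0), (8, 7), (1, 9), (-6, 2).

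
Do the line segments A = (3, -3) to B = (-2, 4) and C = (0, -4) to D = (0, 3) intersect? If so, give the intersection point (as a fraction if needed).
Yes; intersection at (0, 6/5) (t = 3/5 on AB, s = 26/35 on CD)

Parametrize AB as A + t(B − A) = (3 + -5 t, -3 + 7 t) and CD as C + s(D − C) = (0 + 0 s, -4 + 7 s). Solve the linear system for (t, s). Determinant = 35 ≠ 0, so a unique intersection of the containing lines exists. Solution: t = 3/5, s = 26/35 — both in [0, 1], so the segments cross. Intersection point: (0, 6/5).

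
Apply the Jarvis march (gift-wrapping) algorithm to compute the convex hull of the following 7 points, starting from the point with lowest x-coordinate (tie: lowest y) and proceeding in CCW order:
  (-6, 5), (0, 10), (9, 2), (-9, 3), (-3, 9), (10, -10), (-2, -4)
Hull (CCW) = [(-9, 3), (-2, -4), (10, -10), (9, 2), (0, 10), (-3, 9)]

Jarvis march: at each step, from the current hull vertex p, select the next vertex q as the point such that every other point lies strictly to the left of (or on) the directed line p → q. (Equivalently: for every other point r, the cross product (q − p) × (r − p) ≥ 0.)
Starting point (lowest x, tie lowest y): (-9, 3). Wrap until returning to start. Resulting hull: (-9, 3), (-2, -4), (10, -10), (9, 2), (0, 10), (-3, 9).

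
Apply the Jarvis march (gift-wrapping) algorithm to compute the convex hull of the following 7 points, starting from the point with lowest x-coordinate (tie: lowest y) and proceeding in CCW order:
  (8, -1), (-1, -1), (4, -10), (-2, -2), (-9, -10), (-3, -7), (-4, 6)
Hull (CCW) = [(-9, -10), (4, -10), (8, -1), (-4, 6)]

Jarvis march: at each step, from the current hull vertex p, select the next vertex q as the point such that every other point lies strictly to the left of (or on) the directed line p → q. (Equivalently: for every other point r, the cross product (q − p) × (r − p) ≥ 0.)
Starting point (lowest x, tie lowest y): (-9, -10). Wrap until returning to start. Resulting hull: (-9, -10), (4, -10), (8, -1), (-4, 6).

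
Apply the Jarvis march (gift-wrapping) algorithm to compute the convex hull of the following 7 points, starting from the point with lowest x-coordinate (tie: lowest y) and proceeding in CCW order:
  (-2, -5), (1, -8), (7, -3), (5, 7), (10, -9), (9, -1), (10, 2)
Hull (CCW) = [(-2, -5), (1, -8), (10, -9), (10, 2), (5, 7)]

Jarvis march: at each step, from the current hull vertex p, select the next vertex q as the point such that every other point lies strictly to the left of (or on) the directed line p → q. (Equivalently: for every other point r, the cross product (q − p) × (r − p) ≥ 0.)
Starting point (lowest x, tie lowest y): (-2, -5). Wrap until returning to start. Resulting hull: (-2, -5), (1, -8), (10, -9), (10, 2), (5, 7).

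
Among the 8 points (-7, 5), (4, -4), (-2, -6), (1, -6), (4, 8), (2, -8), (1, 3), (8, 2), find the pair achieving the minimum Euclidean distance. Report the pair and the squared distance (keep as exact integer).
Pair = ((1, -6), (2, -8)); squared distance = 5

Compute all C(8, 2) = 28 pairwise squared distances (x_i − x_j)² + (y_i − y_j)². The minimum is 5, attained by the pair ((1, -6), (2, -8)).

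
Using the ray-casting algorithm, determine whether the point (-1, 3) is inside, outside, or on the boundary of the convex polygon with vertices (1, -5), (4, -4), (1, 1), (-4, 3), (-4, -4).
The point (-1, 3) lies strictly outside the polygon

Cast a horizontal ray to the right from the query point and count how many polygon edges it crosses (each edge strictly once or zero times, handled with the usual half-open convention). 
Parity of crossings → even ⇒ outside.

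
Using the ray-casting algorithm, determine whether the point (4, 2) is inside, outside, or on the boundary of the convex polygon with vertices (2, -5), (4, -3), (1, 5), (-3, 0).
The point (4, 2) lies strictly outside the polygon

Cast a horizontal ray to the right from the query point and count how many polygon edges it crosses (each edge strictly once or zero times, handled with the usual half-open convention). 
Parity of crossings → even ⇒ outside.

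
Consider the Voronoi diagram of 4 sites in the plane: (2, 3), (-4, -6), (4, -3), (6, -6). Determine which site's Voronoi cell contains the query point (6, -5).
Nearest site = (6, -6)

The Voronoi cell of site s contains exactly those query points closer to s than to any other site. Compute squared distances from q = (6, -5) to each site:
  (6 − 6)² + (-6 − -5)² = 1
  (4 − 6)² + (-3 − -5)² = 8
  (2 − 6)² + (3 − -5)² = 80
  (-4 − 6)² + (-6 − -5)² = 101
Minimum is attained by (6, -6), so q lies in its Voronoi cell.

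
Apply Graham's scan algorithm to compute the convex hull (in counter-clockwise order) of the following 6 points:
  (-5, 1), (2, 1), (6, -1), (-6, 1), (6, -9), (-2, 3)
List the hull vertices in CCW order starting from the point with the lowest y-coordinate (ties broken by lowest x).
Hull (CCW) = [(6, -9), (6, -1), (-2, 3), (-6, 1)]

Graham scan procedure:
  1. Find the pivot p₀ = point with lowest y (tie → lowest x): (6, -9).
  2. Sort the remaining points by polar angle around p₀.
  3. Walk through sorted points, maintaining a stack; pop the top while the last three entries make a non-left turn (cross product ≤ 0).
  4. Final stack is the convex hull in CCW order: (6, -9), (6, -1), (-2, 3), (-6, 1).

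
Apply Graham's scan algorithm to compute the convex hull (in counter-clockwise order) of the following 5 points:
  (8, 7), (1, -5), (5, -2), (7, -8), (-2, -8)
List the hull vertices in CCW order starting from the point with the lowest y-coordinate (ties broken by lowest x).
Hull (CCW) = [(-2, -8), (7, -8), (8, 7)]

Graham scan procedure:
  1. Find the pivot p₀ = point with lowest y (tie → lowest x): (-2, -8).
  2. Sort the remaining points by polar angle around p₀.
  3. Walk through sorted points, maintaining a stack; pop the top while the last three entries make a non-left turn (cross product ≤ 0).
  4. Final stack is the convex hull in CCW order: (-2, -8), (7, -8), (8, 7).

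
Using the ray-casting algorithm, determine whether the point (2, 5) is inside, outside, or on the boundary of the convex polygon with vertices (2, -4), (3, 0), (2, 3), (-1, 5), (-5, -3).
The point (2, 5) lies strictly outside the polygon

Cast a horizontal ray to the right from the query point and count how many polygon edges it crosses (each edge strictly once or zero times, handled with the usual half-open convention). 
Parity of crossings → even ⇒ outside.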